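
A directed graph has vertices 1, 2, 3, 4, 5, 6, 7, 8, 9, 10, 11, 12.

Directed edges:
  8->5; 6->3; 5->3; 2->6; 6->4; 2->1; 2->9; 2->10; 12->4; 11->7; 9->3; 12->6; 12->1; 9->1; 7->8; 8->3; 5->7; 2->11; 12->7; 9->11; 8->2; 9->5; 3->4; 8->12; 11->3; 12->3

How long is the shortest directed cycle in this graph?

3

For each vertex v, BFS finds the shortest path from v back to v.
The shortest such closed walk is 7 → 8 → 5 → 7, length 3.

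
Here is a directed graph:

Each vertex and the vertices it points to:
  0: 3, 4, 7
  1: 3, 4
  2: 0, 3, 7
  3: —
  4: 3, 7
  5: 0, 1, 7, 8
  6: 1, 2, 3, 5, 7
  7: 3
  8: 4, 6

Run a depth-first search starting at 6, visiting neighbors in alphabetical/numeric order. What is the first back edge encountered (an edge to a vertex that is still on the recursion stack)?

8→6

DFS from 6 (visiting neighbors in alphabetical/numeric order); mark gray on enter, black on exit:
6 gray
  1 gray
    3 gray
    3 black
    4 gray
      4→3: 3 black — skip
      7 gray
        7→3: 3 black — skip
      7 black
    4 black
  1 black
  2 gray
    0 gray
      0→3: 3 black — skip
      0→4: 4 black — skip
      0→7: 7 black — skip
    0 black
    2→3: 3 black — skip
    2→7: 7 black — skip
  2 black
  6→3: 3 black — skip
  5 gray
    5→0: 0 black — skip
    5→1: 1 black — skip
    5→7: 7 black — skip
    8 gray
      8→4: 4 black — skip
      8→6: 6 is gray → back edge
First back edge: 8 → 6.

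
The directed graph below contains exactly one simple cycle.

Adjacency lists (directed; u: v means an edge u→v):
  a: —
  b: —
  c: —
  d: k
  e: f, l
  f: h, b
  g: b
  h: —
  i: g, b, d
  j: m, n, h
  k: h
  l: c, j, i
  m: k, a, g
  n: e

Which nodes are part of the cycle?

DFS with gray/black marking from l:
l gray
  c gray
  c black
  j gray
    m gray
      k gray
        h gray
        h black
      k black
      a gray
      a black
      g gray
        b gray
        b black
      g black
    m black
    n gray
      e gray
        f gray
          f→h: h black — skip
          f→b: b black — skip
        f black
        e→l: l is gray → back edge
Back edge closes the cycle l → j → n → e → l; its vertices are {e, j, l, n}.

e, j, l, n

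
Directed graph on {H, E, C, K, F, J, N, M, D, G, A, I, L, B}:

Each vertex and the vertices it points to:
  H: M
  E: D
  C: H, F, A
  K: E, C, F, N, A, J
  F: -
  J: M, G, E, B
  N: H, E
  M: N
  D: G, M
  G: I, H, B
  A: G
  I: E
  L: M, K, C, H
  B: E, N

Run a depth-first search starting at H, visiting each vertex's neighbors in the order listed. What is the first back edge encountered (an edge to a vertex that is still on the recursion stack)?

DFS from H (visiting each vertex's neighbors in the order listed); mark gray on enter, black on exit:
H gray
  M gray
    N gray
      N→H: H is gray → back edge
First back edge: N → H.

N->H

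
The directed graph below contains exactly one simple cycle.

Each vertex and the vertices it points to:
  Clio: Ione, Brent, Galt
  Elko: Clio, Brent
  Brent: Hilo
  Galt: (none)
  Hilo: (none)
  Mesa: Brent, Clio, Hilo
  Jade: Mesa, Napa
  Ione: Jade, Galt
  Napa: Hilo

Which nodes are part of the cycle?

Clio, Ione, Jade, Mesa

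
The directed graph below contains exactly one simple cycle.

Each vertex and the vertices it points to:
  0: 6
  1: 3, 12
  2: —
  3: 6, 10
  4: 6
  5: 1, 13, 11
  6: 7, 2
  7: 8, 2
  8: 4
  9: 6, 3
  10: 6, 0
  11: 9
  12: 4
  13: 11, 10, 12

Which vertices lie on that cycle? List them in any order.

DFS with gray/black marking from 6:
6 gray
  7 gray
    8 gray
      4 gray
        4→6: 6 is gray → back edge
Back edge closes the cycle 6 → 7 → 8 → 4 → 6; its vertices are {4, 6, 7, 8}.

4, 6, 7, 8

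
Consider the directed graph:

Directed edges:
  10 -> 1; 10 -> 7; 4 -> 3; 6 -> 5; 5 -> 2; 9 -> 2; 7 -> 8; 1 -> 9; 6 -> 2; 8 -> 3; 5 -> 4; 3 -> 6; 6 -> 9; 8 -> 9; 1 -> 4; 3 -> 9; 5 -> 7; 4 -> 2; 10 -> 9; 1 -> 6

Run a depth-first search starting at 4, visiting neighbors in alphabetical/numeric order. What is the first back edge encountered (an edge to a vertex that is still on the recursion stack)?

5→4

DFS from 4 (visiting neighbors in alphabetical/numeric order); mark gray on enter, black on exit:
4 gray
  2 gray
  2 black
  3 gray
    6 gray
      6→2: 2 black — skip
      5 gray
        5→2: 2 black — skip
        5→4: 4 is gray → back edge
First back edge: 5 → 4.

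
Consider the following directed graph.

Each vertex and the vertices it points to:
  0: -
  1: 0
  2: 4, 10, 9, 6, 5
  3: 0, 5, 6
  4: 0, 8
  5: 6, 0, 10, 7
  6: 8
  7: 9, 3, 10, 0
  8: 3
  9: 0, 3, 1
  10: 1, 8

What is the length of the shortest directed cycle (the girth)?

3

For each vertex v, BFS finds the shortest path from v back to v.
The shortest such closed walk is 5 → 7 → 3 → 5, length 3.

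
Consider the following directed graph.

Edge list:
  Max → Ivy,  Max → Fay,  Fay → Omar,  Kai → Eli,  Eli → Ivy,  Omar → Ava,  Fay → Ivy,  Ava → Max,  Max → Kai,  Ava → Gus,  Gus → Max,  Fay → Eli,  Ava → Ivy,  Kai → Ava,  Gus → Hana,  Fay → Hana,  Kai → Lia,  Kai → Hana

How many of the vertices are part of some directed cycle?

6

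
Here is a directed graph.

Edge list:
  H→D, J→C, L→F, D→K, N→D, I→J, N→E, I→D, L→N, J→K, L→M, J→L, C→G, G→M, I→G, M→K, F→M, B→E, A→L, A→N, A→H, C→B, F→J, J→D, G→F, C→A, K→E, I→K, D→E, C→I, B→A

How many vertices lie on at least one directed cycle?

8

A vertex is on a directed cycle iff it belongs to a strongly connected component of size ≥ 2 (or has a self-loop).
The vertices on cycles are {A, B, C, F, G, I, J, L} — 8 in total.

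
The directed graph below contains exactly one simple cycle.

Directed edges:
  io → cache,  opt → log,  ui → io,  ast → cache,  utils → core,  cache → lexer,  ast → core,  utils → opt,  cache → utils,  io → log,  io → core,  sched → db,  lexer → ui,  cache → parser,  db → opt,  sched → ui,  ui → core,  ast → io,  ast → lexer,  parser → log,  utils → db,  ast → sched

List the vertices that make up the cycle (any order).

DFS with gray/black marking from cache:
cache gray
  utils gray
    db gray
      opt gray
        log gray
        log black
      opt black
    db black
    core gray
    core black
    utils→opt: opt black — skip
  utils black
  parser gray
    parser→log: log black — skip
  parser black
  lexer gray
    ui gray
      io gray
        io→core: core black — skip
        io→log: log black — skip
        io→cache: cache is gray → back edge
Back edge closes the cycle cache → lexer → ui → io → cache; its vertices are {io, ui, cache, lexer}.

io, ui, cache, lexer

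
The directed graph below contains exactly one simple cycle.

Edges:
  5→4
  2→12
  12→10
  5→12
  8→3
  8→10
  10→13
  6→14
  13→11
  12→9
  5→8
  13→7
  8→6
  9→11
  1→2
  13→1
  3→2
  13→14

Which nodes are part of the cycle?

1, 2, 10, 12, 13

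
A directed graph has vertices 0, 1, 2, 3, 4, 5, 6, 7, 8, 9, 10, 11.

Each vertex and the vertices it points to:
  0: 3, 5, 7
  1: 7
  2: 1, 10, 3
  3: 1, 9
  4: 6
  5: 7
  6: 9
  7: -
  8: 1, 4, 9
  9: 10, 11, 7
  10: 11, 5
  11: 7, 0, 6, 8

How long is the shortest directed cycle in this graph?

3

For each vertex v, BFS finds the shortest path from v back to v.
The shortest such closed walk is 11 → 8 → 9 → 11, length 3.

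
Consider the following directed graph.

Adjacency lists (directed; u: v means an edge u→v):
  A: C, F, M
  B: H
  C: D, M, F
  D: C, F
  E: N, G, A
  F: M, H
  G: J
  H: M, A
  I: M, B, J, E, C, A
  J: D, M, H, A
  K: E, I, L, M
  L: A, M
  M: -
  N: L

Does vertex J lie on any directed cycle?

J lies on a cycle iff there is a path from J back to itself.
Exploring from J, it never reaches itself; equivalently, its strongly connected component is a singleton.

No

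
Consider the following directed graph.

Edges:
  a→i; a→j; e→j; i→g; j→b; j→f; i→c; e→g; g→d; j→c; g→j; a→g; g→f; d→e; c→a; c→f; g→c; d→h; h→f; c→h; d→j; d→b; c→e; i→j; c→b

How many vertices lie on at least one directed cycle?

7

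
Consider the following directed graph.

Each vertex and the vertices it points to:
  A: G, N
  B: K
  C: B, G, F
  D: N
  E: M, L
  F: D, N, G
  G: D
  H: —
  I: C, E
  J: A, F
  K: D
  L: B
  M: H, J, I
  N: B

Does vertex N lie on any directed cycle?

Yes

N is on a cycle iff N can reach itself via ≥1 edge.
N → B → K → D → N — yes.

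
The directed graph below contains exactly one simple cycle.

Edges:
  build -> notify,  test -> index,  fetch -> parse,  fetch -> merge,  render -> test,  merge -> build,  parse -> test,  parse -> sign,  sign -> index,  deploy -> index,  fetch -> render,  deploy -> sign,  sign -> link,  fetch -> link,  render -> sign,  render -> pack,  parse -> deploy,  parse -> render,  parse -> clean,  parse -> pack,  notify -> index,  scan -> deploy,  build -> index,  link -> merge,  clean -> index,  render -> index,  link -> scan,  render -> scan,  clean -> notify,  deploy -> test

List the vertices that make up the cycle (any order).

link, scan, sign, deploy

DFS with gray/black marking from link:
link gray
  merge gray
    build gray
      notify gray
        index gray
        index black
      notify black
      build→index: index black — skip
    build black
  merge black
  scan gray
    deploy gray
      test gray
        test→index: index black — skip
      test black
      deploy→index: index black — skip
      sign gray
        sign→index: index black — skip
        sign→link: link is gray → back edge
Back edge closes the cycle link → scan → deploy → sign → link; its vertices are {link, scan, sign, deploy}.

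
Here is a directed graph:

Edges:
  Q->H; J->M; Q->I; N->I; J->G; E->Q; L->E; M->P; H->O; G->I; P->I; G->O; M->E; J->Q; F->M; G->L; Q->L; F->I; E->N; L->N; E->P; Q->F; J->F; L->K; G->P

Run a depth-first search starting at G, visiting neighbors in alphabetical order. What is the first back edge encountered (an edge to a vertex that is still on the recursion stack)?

M->E

DFS from G (visiting neighbors in alphabetical order); mark gray on enter, black on exit:
G gray
  I gray
  I black
  L gray
    E gray
      N gray
        N→I: I black — skip
      N black
      P gray
        P→I: I black — skip
      P black
      Q gray
        F gray
          F→I: I black — skip
          M gray
            M→E: E is gray → back edge
First back edge: M → E.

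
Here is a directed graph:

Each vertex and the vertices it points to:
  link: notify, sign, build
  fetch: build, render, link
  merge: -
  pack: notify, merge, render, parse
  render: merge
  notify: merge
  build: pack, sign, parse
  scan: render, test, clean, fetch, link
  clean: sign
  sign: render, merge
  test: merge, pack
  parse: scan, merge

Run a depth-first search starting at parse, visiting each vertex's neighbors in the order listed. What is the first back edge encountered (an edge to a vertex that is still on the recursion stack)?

pack->parse

DFS from parse (visiting each vertex's neighbors in the order listed); mark gray on enter, black on exit:
parse gray
  scan gray
    render gray
      merge gray
      merge black
    render black
    test gray
      test→merge: merge black — skip
      pack gray
        notify gray
          notify→merge: merge black — skip
        notify black
        pack→merge: merge black — skip
        pack→render: render black — skip
        pack→parse: parse is gray → back edge
First back edge: pack → parse.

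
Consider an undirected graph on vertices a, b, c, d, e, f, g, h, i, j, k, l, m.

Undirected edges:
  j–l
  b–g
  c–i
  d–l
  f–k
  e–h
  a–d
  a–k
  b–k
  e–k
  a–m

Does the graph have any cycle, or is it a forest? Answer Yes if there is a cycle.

No

DFS, tracking each vertex's parent; an edge to a visited non-parent vertex closes a cycle.
Start from e:
visit e (parent –)
  visit h (parent e)
    h–e: parent, skip
  visit k (parent e)
    k–e: parent, skip
    visit a (parent k)
      visit d (parent a)
        visit l (parent d)
          l–d: parent, skip
          visit j (parent l)
            j–l: parent, skip
        d–a: parent, skip
      visit m (parent a)
        m–a: parent, skip
      a–k: parent, skip
    visit f (parent k)
      f–k: parent, skip
    visit b (parent k)
      visit g (parent b)
        g–b: parent, skip
      b–k: parent, skip
visit c (parent –)
  visit i (parent c)
    i–c: parent, skip
No non-parent visited neighbor found — the graph is a forest.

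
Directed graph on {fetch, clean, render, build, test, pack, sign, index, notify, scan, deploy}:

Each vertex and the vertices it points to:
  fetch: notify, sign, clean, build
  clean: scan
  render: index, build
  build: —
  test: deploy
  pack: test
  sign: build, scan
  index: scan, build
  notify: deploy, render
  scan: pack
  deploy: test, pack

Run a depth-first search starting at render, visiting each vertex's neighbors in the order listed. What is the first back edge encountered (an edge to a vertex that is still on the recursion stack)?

DFS from render (visiting each vertex's neighbors in the order listed); mark gray on enter, black on exit:
render gray
  index gray
    scan gray
      pack gray
        test gray
          deploy gray
            deploy→test: test is gray → back edge
First back edge: deploy → test.

deploy->test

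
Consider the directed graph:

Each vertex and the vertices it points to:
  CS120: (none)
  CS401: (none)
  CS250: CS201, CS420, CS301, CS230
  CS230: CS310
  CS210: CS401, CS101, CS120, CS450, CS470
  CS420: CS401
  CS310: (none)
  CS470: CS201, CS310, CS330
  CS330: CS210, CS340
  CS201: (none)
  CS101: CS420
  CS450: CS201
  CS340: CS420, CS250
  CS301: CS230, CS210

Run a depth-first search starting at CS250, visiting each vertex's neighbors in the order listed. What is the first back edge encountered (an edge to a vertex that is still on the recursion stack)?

CS330→CS210

DFS from CS250 (visiting each vertex's neighbors in the order listed); mark gray on enter, black on exit:
CS250 gray
  CS201 gray
  CS201 black
  CS420 gray
    CS401 gray
    CS401 black
  CS420 black
  CS301 gray
    CS230 gray
      CS310 gray
      CS310 black
    CS230 black
    CS210 gray
      CS210→CS401: CS401 black — skip
      CS101 gray
        CS101→CS420: CS420 black — skip
      CS101 black
      CS120 gray
      CS120 black
      CS450 gray
        CS450→CS201: CS201 black — skip
      CS450 black
      CS470 gray
        CS470→CS201: CS201 black — skip
        CS470→CS310: CS310 black — skip
        CS330 gray
          CS330→CS210: CS210 is gray → back edge
First back edge: CS330 → CS210.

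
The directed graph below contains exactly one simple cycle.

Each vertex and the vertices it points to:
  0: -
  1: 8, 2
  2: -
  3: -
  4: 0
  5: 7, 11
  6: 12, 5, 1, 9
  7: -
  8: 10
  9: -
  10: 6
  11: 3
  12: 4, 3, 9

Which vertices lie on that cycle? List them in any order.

1, 6, 8, 10

DFS with gray/black marking from 6:
6 gray
  12 gray
    4 gray
      0 gray
      0 black
    4 black
    3 gray
    3 black
    9 gray
    9 black
  12 black
  5 gray
    7 gray
    7 black
    11 gray
      11→3: 3 black — skip
    11 black
  5 black
  1 gray
    8 gray
      10 gray
        10→6: 6 is gray → back edge
Back edge closes the cycle 6 → 1 → 8 → 10 → 6; its vertices are {1, 6, 8, 10}.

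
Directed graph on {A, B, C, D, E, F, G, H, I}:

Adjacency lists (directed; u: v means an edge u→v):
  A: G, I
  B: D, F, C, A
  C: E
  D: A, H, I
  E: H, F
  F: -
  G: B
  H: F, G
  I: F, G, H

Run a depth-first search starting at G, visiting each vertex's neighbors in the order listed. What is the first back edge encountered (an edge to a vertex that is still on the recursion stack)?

A→G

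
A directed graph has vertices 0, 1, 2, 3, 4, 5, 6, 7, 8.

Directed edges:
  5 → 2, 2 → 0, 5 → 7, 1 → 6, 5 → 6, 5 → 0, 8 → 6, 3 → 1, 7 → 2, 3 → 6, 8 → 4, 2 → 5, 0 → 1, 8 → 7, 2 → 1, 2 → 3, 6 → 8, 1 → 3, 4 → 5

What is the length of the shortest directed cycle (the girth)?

2

For each vertex v, BFS finds the shortest path from v back to v.
The shortest such closed walk is 8 → 6 → 8, length 2.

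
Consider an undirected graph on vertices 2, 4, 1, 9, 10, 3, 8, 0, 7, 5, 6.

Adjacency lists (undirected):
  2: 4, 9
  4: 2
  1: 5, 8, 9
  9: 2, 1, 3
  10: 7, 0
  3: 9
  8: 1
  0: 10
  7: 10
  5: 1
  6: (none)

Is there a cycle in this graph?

No

DFS, tracking each vertex's parent; an edge to a visited non-parent vertex closes a cycle.
Start from 2:
visit 2 (parent –)
  visit 4 (parent 2)
    4–2: parent, skip
  visit 9 (parent 2)
    9–2: parent, skip
    visit 1 (parent 9)
      visit 5 (parent 1)
        5–1: parent, skip
      visit 8 (parent 1)
        8–1: parent, skip
      1–9: parent, skip
    visit 3 (parent 9)
      3–9: parent, skip
visit 10 (parent –)
  visit 7 (parent 10)
    7–10: parent, skip
  visit 0 (parent 10)
    0–10: parent, skip
visit 6 (parent –)
No non-parent visited neighbor found — the graph is a forest.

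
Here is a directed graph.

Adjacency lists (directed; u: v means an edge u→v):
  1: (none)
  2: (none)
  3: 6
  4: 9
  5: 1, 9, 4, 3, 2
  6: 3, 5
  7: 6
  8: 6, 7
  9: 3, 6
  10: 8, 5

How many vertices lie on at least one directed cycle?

A vertex is on a directed cycle iff it belongs to a strongly connected component of size ≥ 2 (or has a self-loop).
The vertices on cycles are {3, 4, 5, 6, 9} — 5 in total.

5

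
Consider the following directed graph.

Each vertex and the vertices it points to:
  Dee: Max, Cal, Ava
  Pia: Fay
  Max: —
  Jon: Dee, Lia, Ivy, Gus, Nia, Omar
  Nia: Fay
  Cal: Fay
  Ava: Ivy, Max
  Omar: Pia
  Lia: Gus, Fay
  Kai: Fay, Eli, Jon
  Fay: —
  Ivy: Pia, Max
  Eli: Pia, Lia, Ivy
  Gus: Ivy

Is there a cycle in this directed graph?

No

DFS with white/gray/black marking, starting from Ava:
Ava gray
  Ivy gray
    Pia gray
      Fay gray
      Fay black
    Pia black
    Max gray
    Max black
  Ivy black
  Ava→Max: Max black — skip
Ava black
Dee gray
  Dee→Max: Max black — skip
  Cal gray
    Cal→Fay: Fay black — skip
  Cal black
  Dee→Ava: Ava black — skip
Dee black
Jon gray
  Jon→Dee: Dee black — skip
  Lia gray
    Gus gray
      Gus→Ivy: Ivy black — skip
    Gus black
    Lia→Fay: Fay black — skip
  Lia black
  Jon→Ivy: Ivy black — skip
  Jon→Gus: Gus black — skip
  Nia gray
    Nia→Fay: Fay black — skip
  Nia black
  Omar gray
    Omar→Pia: Pia black — skip
  Omar black
Jon black
Kai gray
  Kai→Fay: Fay black — skip
  Eli gray
    Eli→Pia: Pia black — skip
    Eli→Lia: Lia black — skip
    Eli→Ivy: Ivy black — skip
  Eli black
  Kai→Jon: Jon black — skip
Kai black
Every edge goes to a white or black vertex — no back edge, so the graph is acyclic.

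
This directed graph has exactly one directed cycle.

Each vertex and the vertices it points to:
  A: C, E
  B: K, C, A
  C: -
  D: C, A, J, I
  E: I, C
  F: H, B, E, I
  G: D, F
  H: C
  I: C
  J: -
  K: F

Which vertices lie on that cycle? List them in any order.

DFS with gray/black marking from F:
F gray
  H gray
    C gray
    C black
  H black
  B gray
    K gray
      K→F: F is gray → back edge
Back edge closes the cycle F → B → K → F; its vertices are {B, F, K}.

B, F, K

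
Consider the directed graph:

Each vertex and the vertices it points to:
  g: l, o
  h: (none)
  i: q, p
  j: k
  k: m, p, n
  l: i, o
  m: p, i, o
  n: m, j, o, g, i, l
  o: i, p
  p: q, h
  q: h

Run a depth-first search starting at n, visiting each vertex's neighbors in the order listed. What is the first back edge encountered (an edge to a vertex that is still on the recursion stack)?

DFS from n (visiting each vertex's neighbors in the order listed); mark gray on enter, black on exit:
n gray
  m gray
    p gray
      q gray
        h gray
        h black
      q black
      p→h: h black — skip
    p black
    i gray
      i→q: q black — skip
      i→p: p black — skip
    i black
    o gray
      o→i: i black — skip
      o→p: p black — skip
    o black
  m black
  j gray
    k gray
      k→m: m black — skip
      k→p: p black — skip
      k→n: n is gray → back edge
First back edge: k → n.

k->n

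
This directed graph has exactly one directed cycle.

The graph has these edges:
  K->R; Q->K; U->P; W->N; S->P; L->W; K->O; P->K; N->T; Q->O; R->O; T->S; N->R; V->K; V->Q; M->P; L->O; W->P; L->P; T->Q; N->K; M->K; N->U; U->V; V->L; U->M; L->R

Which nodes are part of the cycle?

DFS with gray/black marking from W:
W gray
  N gray
    U gray
      M gray
        K gray
          O gray
          O black
          R gray
            R→O: O black — skip
          R black
        K black
        P gray
          P→K: K black — skip
        P black
      M black
      V gray
        V→K: K black — skip
        Q gray
          Q→O: O black — skip
          Q→K: K black — skip
        Q black
        L gray
          L→O: O black — skip
          L→R: R black — skip
          L→W: W is gray → back edge
Back edge closes the cycle W → N → U → V → L → W; its vertices are {L, N, U, V, W}.

L, N, U, V, W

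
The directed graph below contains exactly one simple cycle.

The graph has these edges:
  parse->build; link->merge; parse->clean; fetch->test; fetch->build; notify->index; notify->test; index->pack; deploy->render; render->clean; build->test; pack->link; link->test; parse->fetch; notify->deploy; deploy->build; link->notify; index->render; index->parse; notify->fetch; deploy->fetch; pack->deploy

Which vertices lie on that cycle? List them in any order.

link, pack, index, notify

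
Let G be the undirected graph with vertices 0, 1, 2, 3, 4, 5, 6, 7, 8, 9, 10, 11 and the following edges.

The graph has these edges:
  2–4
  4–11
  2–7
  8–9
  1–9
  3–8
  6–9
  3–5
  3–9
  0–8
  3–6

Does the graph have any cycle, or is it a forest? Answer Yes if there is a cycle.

DFS, tracking each vertex's parent; an edge to a visited non-parent vertex closes a cycle.
Start from 10:
visit 10 (parent –)
visit 0 (parent –)
  visit 8 (parent 0)
    8–0: parent, skip
    visit 9 (parent 8)
      9–8: parent, skip
      visit 1 (parent 9)
        1–9: parent, skip
      visit 6 (parent 9)
        visit 3 (parent 6)
          3–8: 8 visited and ≠ parent → cycle
Cycle: 8 – 9 – 6 – 3 – 8.

Yes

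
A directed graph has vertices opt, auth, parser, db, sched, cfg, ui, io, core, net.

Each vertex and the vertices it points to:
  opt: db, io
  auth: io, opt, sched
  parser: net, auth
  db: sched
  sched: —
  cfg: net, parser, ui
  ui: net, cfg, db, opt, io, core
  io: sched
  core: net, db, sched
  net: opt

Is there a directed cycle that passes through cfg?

Yes

cfg is on a cycle iff cfg can reach itself via ≥1 edge.
cfg → ui → cfg — yes.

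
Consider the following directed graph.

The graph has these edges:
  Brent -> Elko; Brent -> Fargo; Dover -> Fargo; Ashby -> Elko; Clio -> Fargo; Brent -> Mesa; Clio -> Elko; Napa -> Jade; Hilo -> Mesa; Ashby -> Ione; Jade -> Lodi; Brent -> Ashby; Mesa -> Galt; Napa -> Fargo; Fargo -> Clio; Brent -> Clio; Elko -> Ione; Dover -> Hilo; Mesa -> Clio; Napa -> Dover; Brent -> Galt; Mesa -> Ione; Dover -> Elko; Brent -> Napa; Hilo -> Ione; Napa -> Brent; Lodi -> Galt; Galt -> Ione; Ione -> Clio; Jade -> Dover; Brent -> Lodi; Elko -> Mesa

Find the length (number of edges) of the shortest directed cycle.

For each vertex v, BFS finds the shortest path from v back to v.
The shortest such closed walk is Napa → Brent → Napa, length 2.

2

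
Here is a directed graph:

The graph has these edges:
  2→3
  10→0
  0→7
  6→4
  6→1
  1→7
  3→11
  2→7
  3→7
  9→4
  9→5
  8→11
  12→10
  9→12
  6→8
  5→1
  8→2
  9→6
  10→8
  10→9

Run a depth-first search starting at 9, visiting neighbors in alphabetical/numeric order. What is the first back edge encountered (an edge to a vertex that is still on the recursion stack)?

10→9

DFS from 9 (visiting neighbors in alphabetical/numeric order); mark gray on enter, black on exit:
9 gray
  4 gray
  4 black
  5 gray
    1 gray
      7 gray
      7 black
    1 black
  5 black
  6 gray
    6→1: 1 black — skip
    6→4: 4 black — skip
    8 gray
      2 gray
        3 gray
          3→7: 7 black — skip
          11 gray
          11 black
        3 black
        2→7: 7 black — skip
      2 black
      8→11: 11 black — skip
    8 black
  6 black
  12 gray
    10 gray
      0 gray
        0→7: 7 black — skip
      0 black
      10→8: 8 black — skip
      10→9: 9 is gray → back edge
First back edge: 10 → 9.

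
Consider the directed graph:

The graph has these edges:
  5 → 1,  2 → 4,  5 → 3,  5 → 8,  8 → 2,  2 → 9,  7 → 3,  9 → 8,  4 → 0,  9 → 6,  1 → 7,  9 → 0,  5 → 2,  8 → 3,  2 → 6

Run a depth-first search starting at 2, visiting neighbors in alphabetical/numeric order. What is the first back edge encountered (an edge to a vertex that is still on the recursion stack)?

8->2

DFS from 2 (visiting neighbors in alphabetical/numeric order); mark gray on enter, black on exit:
2 gray
  4 gray
    0 gray
    0 black
  4 black
  6 gray
  6 black
  9 gray
    9→0: 0 black — skip
    9→6: 6 black — skip
    8 gray
      8→2: 2 is gray → back edge
First back edge: 8 → 2.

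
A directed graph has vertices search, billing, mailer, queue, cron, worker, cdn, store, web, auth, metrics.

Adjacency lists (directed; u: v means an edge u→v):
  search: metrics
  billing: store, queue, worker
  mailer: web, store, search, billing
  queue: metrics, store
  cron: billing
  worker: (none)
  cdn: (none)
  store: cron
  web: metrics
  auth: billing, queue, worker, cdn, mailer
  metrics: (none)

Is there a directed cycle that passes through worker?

worker lies on a cycle iff there is a path from worker back to itself.
Exploring from worker, it never reaches itself; equivalently, its strongly connected component is a singleton.

No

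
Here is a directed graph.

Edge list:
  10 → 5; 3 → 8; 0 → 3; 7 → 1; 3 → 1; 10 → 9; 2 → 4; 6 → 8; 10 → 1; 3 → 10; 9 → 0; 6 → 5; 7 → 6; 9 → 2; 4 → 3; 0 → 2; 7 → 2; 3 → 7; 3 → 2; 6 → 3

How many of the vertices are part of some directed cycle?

A vertex is on a directed cycle iff it belongs to a strongly connected component of size ≥ 2 (or has a self-loop).
The vertices on cycles are {0, 2, 3, 4, 6, 7, 9, 10} — 8 in total.

8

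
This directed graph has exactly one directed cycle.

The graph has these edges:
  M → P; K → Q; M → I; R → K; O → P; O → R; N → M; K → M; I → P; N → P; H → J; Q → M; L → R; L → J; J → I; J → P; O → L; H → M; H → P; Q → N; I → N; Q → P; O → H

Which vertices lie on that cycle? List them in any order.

DFS with gray/black marking from M:
M gray
  P gray
  P black
  I gray
    N gray
      N→M: M is gray → back edge
Back edge closes the cycle M → I → N → M; its vertices are {I, M, N}.

I, M, N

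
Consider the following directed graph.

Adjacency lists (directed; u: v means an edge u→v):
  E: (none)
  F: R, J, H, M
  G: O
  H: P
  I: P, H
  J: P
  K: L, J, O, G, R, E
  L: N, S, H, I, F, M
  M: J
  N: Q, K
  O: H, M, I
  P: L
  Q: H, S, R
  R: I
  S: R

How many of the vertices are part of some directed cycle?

14

A vertex is on a directed cycle iff it belongs to a strongly connected component of size ≥ 2 (or has a self-loop).
The vertices on cycles are {F, G, H, I, J, K, L, M, N, O, P, Q, R, S} — 14 in total.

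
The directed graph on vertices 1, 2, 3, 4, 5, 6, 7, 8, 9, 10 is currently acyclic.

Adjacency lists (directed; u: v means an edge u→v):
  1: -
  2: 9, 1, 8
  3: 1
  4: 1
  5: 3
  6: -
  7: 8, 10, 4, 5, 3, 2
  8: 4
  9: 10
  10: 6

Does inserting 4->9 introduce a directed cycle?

No

Adding 4→9 creates a cycle iff 9 can already reach 4.
Explore from 9: no path reaches 4. The graph stays acyclic.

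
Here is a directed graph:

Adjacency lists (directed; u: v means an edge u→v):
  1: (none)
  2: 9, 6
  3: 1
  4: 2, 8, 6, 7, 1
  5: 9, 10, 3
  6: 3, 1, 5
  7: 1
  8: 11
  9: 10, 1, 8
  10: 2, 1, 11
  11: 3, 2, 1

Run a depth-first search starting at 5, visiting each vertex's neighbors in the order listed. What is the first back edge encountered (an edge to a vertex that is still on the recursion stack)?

DFS from 5 (visiting each vertex's neighbors in the order listed); mark gray on enter, black on exit:
5 gray
  9 gray
    10 gray
      2 gray
        2→9: 9 is gray → back edge
First back edge: 2 → 9.

2->9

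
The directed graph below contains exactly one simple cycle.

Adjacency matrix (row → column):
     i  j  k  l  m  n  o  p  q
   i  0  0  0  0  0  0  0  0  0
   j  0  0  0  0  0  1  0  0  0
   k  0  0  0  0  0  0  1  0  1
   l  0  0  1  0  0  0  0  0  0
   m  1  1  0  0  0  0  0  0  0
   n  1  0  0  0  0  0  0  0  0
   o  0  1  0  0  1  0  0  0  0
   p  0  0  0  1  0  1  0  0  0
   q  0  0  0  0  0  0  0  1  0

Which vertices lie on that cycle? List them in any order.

k, l, p, q

DFS with gray/black marking from l:
l gray
  k gray
    q gray
      p gray
        p→l: l is gray → back edge
Back edge closes the cycle l → k → q → p → l; its vertices are {k, l, p, q}.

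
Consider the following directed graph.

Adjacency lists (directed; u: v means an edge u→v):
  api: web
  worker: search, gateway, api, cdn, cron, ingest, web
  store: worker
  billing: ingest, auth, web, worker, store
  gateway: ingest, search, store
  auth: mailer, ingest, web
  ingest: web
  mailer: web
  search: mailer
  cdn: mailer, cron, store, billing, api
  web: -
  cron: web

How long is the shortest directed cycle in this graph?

3

For each vertex v, BFS finds the shortest path from v back to v.
The shortest such closed walk is worker → cdn → billing → worker, length 3.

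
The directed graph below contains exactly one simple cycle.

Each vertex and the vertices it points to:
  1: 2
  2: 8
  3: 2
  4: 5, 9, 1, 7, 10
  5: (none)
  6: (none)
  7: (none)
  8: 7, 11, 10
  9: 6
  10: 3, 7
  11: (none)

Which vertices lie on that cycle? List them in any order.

2, 3, 8, 10

DFS with gray/black marking from 10:
10 gray
  3 gray
    2 gray
      8 gray
        7 gray
        7 black
        11 gray
        11 black
        8→10: 10 is gray → back edge
Back edge closes the cycle 10 → 3 → 2 → 8 → 10; its vertices are {2, 3, 8, 10}.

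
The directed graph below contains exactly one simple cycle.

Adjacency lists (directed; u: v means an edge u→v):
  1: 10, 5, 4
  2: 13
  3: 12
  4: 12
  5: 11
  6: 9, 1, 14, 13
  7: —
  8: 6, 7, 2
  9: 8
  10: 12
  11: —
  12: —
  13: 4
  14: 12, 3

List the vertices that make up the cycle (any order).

DFS with gray/black marking from 6:
6 gray
  9 gray
    8 gray
      8→6: 6 is gray → back edge
Back edge closes the cycle 6 → 9 → 8 → 6; its vertices are {6, 8, 9}.

6, 8, 9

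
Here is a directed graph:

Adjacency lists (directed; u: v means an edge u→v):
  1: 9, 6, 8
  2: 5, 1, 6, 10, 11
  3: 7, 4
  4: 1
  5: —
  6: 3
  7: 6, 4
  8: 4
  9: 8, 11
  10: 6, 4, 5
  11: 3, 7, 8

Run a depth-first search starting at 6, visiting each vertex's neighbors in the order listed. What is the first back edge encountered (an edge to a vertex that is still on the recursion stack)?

7→6

DFS from 6 (visiting each vertex's neighbors in the order listed); mark gray on enter, black on exit:
6 gray
  3 gray
    7 gray
      7→6: 6 is gray → back edge
First back edge: 7 → 6.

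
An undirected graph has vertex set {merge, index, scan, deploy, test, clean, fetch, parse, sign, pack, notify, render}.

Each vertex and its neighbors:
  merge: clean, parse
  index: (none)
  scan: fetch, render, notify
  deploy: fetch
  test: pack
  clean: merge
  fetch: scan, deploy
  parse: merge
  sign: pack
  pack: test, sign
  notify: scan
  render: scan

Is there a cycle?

No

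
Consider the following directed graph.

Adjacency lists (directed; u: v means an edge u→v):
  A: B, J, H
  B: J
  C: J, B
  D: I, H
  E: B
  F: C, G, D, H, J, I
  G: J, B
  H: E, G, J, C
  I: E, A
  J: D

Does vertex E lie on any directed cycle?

Yes

E is on a cycle iff E can reach itself via ≥1 edge.
E → B → J → D → I → E — yes.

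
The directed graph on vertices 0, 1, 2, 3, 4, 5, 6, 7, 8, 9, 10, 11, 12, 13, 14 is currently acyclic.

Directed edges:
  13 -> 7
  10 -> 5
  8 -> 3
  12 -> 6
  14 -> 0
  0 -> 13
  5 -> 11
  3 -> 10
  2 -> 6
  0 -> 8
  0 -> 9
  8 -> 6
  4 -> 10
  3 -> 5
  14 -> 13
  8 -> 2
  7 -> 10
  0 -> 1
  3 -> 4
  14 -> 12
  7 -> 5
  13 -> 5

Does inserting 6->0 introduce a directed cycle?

Adding 6→0 creates a cycle iff 0 can already reach 6.
Path from 0: 0 → 8 → 6.
So 0 → … → 6 → 0 is a cycle.

Yes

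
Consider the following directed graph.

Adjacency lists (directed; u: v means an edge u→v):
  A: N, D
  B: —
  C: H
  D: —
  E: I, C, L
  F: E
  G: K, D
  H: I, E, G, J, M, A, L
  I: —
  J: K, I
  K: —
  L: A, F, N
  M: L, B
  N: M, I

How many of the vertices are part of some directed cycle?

A vertex is on a directed cycle iff it belongs to a strongly connected component of size ≥ 2 (or has a self-loop).
The vertices on cycles are {A, C, E, F, H, L, M, N} — 8 in total.

8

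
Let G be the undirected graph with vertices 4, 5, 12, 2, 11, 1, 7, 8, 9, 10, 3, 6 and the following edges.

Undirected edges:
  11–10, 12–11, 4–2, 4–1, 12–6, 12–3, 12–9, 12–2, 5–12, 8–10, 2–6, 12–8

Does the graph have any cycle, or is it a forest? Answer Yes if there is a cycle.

DFS, tracking each vertex's parent; an edge to a visited non-parent vertex closes a cycle.
Start from 7:
visit 7 (parent –)
visit 4 (parent –)
  visit 2 (parent 4)
    visit 12 (parent 2)
      12–2: parent, skip
      visit 11 (parent 12)
        11–12: parent, skip
        visit 10 (parent 11)
          10–11: parent, skip
          visit 8 (parent 10)
            8–10: parent, skip
            8–12: 12 visited and ≠ parent → cycle
Cycle: 12 – 11 – 10 – 8 – 12.

Yes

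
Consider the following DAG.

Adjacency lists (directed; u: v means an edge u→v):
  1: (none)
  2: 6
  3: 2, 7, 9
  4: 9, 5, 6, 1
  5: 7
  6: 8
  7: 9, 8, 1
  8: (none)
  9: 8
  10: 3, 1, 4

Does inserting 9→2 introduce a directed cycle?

No

Adding 9→2 creates a cycle iff 2 can already reach 9.
Explore from 2: no path reaches 9. The graph stays acyclic.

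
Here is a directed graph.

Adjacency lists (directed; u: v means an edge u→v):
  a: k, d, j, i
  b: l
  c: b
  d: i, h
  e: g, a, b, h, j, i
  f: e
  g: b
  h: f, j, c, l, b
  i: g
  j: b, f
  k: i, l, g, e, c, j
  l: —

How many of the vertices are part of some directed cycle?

A vertex is on a directed cycle iff it belongs to a strongly connected component of size ≥ 2 (or has a self-loop).
The vertices on cycles are {a, d, e, f, h, j, k} — 7 in total.

7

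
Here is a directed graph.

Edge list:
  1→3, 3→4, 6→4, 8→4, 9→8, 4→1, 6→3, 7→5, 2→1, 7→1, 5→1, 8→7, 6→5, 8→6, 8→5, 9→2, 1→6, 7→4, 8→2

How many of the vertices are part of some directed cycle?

A vertex is on a directed cycle iff it belongs to a strongly connected component of size ≥ 2 (or has a self-loop).
The vertices on cycles are {1, 3, 4, 5, 6} — 5 in total.

5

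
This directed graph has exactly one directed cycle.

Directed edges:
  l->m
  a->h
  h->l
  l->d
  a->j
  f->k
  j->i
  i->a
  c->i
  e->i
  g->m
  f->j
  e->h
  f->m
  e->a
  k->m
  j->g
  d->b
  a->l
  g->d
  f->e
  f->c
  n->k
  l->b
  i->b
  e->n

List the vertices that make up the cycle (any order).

DFS with gray/black marking from i:
i gray
  a gray
    j gray
      j→i: i is gray → back edge
Back edge closes the cycle i → a → j → i; its vertices are {a, i, j}.

a, i, j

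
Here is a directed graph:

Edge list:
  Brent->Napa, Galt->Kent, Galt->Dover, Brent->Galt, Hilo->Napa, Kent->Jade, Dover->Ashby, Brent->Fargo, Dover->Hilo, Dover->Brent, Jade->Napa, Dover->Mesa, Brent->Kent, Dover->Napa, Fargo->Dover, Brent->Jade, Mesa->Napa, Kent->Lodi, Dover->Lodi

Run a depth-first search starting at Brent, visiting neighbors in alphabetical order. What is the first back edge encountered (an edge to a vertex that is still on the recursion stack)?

Dover->Brent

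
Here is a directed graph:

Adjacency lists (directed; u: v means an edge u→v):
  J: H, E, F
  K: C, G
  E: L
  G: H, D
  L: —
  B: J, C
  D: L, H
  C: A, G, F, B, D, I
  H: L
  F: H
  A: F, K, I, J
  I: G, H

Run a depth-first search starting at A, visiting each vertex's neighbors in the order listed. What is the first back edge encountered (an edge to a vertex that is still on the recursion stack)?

C->A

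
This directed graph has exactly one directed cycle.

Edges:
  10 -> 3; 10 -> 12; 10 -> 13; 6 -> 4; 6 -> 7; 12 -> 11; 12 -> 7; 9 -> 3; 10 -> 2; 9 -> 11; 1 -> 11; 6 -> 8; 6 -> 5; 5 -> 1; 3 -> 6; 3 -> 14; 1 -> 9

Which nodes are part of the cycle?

1, 3, 5, 6, 9

DFS with gray/black marking from 3:
3 gray
  6 gray
    8 gray
    8 black
    7 gray
    7 black
    4 gray
    4 black
    5 gray
      1 gray
        9 gray
          9→3: 3 is gray → back edge
Back edge closes the cycle 3 → 6 → 5 → 1 → 9 → 3; its vertices are {1, 3, 5, 6, 9}.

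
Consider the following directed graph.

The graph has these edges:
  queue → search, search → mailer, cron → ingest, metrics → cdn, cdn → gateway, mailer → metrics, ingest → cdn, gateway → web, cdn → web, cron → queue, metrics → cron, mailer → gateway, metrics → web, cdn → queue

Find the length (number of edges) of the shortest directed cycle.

5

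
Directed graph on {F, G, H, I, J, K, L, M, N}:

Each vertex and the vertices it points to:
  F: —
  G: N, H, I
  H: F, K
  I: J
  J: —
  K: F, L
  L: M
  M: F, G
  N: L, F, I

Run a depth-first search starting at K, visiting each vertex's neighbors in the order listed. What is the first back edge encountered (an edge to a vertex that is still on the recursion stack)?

DFS from K (visiting each vertex's neighbors in the order listed); mark gray on enter, black on exit:
K gray
  F gray
  F black
  L gray
    M gray
      M→F: F black — skip
      G gray
        N gray
          N→L: L is gray → back edge
First back edge: N → L.

N→L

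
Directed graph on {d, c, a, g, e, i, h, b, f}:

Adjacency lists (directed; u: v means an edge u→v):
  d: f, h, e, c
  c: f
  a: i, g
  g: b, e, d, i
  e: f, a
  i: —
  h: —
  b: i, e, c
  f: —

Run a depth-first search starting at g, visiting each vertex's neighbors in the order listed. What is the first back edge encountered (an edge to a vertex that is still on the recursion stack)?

DFS from g (visiting each vertex's neighbors in the order listed); mark gray on enter, black on exit:
g gray
  b gray
    i gray
    i black
    e gray
      f gray
      f black
      a gray
        a→i: i black — skip
        a→g: g is gray → back edge
First back edge: a → g.

a→g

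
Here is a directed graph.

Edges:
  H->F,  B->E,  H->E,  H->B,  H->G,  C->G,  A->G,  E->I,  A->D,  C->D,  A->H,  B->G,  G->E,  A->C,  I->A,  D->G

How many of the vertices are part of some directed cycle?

8

A vertex is on a directed cycle iff it belongs to a strongly connected component of size ≥ 2 (or has a self-loop).
The vertices on cycles are {A, B, C, D, E, G, H, I} — 8 in total.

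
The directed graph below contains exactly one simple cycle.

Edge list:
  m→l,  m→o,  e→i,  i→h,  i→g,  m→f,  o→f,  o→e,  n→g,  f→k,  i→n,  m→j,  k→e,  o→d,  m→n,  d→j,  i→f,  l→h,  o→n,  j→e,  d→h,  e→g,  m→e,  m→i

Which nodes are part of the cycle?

e, f, i, k

DFS with gray/black marking from i:
i gray
  g gray
  g black
  n gray
    n→g: g black — skip
  n black
  h gray
  h black
  f gray
    k gray
      e gray
        e→i: i is gray → back edge
Back edge closes the cycle i → f → k → e → i; its vertices are {e, f, i, k}.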